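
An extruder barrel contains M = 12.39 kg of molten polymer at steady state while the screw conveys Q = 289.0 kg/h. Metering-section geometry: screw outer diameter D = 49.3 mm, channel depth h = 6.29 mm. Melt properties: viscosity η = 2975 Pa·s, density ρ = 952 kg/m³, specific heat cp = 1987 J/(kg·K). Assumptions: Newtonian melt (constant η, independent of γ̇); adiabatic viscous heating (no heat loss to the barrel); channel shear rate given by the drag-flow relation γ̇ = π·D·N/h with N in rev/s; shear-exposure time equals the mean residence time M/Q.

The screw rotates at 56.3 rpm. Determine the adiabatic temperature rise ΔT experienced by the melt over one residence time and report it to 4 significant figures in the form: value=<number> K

value=129.6 K

Throughput in SI: Q_s = 289.0 kg/h ÷ 3600 s/h = 0.0802778 kg/s
t_res = M / Q_s = 12.39 / 0.0802778 = 154.339 s
Convert to SI: D = 0.0493 m, h = 0.00629 m, N = 56.3/60 = 0.938333 rev/s
γ̇ = π·D·N / h = π · 0.0493 · 0.938333 / 0.00629 = 23.1049 s⁻¹
Adiabatic rise: ΔT = η γ̇² t_res / (ρ cp) = 2975·(23.1049)²·154.339 / (952·1987) = 129.579 K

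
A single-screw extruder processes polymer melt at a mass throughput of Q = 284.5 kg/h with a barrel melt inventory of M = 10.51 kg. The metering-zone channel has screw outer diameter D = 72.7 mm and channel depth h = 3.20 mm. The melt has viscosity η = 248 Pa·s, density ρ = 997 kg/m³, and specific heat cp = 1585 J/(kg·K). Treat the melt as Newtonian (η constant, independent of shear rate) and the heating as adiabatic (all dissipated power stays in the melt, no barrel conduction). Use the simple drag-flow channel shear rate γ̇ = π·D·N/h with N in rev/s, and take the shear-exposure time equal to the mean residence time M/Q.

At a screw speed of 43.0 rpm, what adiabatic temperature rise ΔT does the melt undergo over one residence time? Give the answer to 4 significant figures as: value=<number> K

Convert throughput: Q = 284.5 kg/h = 284.5/3600 = 0.0790278 kg/s
t_res = M / Q_s = 10.51 ÷ 0.0790278 = 132.991 s
Geometry in metres: D = 72.7 mm → 0.0727 m, h = 3.20 mm → 0.0032 m; screw speed N = 43.0 rpm = 0.716667 rev/s
γ̇ = π·D·N / h = π · 0.0727 · 0.716667 / 0.0032 = 51.1507 s⁻¹
ΔT = η·γ̇²·t_res / (ρ·cp) = 248 · (51.1507)² · 132.991 / (997 · 1585) = 54.6076 K

value=54.61 K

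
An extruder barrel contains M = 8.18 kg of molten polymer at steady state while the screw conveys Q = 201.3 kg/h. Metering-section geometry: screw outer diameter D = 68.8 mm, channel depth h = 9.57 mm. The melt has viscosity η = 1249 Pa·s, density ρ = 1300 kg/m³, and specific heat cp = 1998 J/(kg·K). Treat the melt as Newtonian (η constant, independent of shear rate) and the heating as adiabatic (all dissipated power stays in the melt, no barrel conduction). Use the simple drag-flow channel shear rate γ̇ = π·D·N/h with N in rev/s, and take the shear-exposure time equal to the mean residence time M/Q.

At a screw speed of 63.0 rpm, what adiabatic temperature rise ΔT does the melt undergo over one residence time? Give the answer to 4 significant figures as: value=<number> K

value=39.56 K

Q_s = Q / 3600 = 201.3 / 3600 = 0.0559167 kg/s
t_res = M / Q_s = 8.18 ÷ 0.0559167 = 146.289 s
Convert to SI: D = 0.0688 m, h = 0.00957 m, N = 63.0/60 = 1.05 rev/s
γ̇ = π·D·N / h = π · 0.0688 · 1.05 / 0.00957 = 23.7146 s⁻¹
ΔT = η·γ̇²·t_res / (ρ·cp) = 1249 · (23.7146)² · 146.289 / (1300 · 1998) = 39.561 K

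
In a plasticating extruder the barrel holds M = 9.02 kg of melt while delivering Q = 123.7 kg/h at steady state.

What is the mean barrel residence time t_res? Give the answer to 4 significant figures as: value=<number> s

Q_s = Q / 3600 = 123.7 / 3600 = 0.0343611 kg/s
t_res = M / Q_s = 9.02 ÷ 0.0343611 = 262.506 s

value=262.5 s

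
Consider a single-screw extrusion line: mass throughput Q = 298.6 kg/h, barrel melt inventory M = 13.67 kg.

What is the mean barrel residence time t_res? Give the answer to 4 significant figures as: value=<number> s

Convert throughput: Q = 298.6 kg/h = 298.6/3600 = 0.0829444 kg/s
t_res = M / Q_s = 13.67 / 0.0829444 = 164.809 s

value=164.8 s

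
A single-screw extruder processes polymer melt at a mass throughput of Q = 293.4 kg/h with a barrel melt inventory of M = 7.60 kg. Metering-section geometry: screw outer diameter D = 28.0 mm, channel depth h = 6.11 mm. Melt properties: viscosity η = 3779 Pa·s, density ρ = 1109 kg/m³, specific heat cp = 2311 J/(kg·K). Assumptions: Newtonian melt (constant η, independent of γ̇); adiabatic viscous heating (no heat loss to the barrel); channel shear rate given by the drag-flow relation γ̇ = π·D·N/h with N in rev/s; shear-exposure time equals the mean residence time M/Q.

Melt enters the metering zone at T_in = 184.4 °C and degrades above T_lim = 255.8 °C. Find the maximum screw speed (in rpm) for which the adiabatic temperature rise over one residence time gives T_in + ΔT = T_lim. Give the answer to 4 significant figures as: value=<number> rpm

Throughput in SI: Q_s = 293.4 kg/h ÷ 3600 s/h = 0.0815 kg/s
Mean residence time: t_res = M/Q_s = 7.60 kg / 0.0815 kg/s = 93.2515 s
Geometry in SI: D = 28.0 mm → 0.028 m, h = 6.11 mm → 0.00611 m
Allowable rise: ΔT_a = T_lim − T_in = 255.8 − 184.4 = 71.4 K
γ̇_max² = ΔT_a·ρ·cp/(η·t_res) = 71.4·1109·2311/(3779·93.2515) = 519.274 s⁻²
γ̇_max = √519.274 = 22.7876 s⁻¹
Solve γ̇ = πDN/h for N: N_max = γ̇_max·h/(π·D) = 22.7876 × 0.00611 / (π × 0.028) = 1.58282 rev/s = 94.9692 rpm

value=94.97 rpm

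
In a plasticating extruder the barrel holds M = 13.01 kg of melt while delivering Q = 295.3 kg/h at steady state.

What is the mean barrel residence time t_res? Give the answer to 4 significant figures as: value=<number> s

Throughput in SI: Q_s = 295.3 kg/h ÷ 3600 s/h = 0.0820278 kg/s
Mean residence time: t_res = M/Q_s = 13.01 kg / 0.0820278 kg/s = 158.605 s

value=158.6 s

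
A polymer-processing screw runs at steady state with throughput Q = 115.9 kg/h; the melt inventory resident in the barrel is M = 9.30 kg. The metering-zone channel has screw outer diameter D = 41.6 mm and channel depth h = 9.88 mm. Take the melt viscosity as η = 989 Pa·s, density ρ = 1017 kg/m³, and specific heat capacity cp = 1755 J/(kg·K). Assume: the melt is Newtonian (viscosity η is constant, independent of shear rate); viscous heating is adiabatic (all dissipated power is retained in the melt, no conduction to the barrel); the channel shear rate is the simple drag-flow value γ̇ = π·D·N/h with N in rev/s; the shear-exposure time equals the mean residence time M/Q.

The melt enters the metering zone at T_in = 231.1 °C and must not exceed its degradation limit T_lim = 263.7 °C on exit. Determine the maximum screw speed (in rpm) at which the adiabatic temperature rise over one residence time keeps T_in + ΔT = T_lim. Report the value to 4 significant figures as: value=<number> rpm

Q_s = Q / 3600 = 115.9 / 3600 = 0.0321944 kg/s
t_res = M / Q_s = 9.30 / 0.0321944 = 288.87 s
D = 41.6 mm = 0.0416 m;  h = 9.88 mm = 0.00988 m
ΔT_a = T_lim − T_in = 263.7 °C − 231.1 °C = 32.6 K
γ̇_max² = ΔT_a·ρ·cp / (η·t_res) = [32.6 × 1017 × 1755] / [989 × 288.87] = 203.665 s⁻²
γ̇_max = √203.665 = 14.2711 s⁻¹
Solve γ̇ = πDN/h for N: N_max = γ̇_max·h/(π·D) = 14.2711 × 0.00988 / (π × 0.0416) = 1.07888 rev/s = 64.7327 rpm

value=64.73 rpm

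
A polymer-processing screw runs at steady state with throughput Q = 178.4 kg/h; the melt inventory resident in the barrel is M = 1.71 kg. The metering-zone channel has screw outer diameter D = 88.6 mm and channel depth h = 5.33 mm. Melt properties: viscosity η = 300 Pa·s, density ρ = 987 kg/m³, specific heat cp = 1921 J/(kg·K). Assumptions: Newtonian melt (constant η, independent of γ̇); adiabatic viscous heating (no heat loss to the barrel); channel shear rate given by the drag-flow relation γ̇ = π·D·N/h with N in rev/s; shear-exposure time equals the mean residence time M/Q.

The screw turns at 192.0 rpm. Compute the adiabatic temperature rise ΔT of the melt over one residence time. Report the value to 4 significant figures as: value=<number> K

value=152.5 K

Convert throughput: Q = 178.4 kg/h = 178.4/3600 = 0.0495556 kg/s
Mean residence time: t_res = M/Q_s = 1.71 kg / 0.0495556 kg/s = 34.5067 s
Geometry in metres: D = 88.6 mm → 0.0886 m, h = 5.33 mm → 0.00533 m; screw speed N = 192.0 rpm = 3.2 rev/s
γ̇ = π·D·N / h = π · 0.0886 · 3.2 / 0.00533 = 167.112 s⁻¹
Adiabatic rise: ΔT = η γ̇² t_res / (ρ cp) = 300·(167.112)²·34.5067 / (987·1921) = 152.473 K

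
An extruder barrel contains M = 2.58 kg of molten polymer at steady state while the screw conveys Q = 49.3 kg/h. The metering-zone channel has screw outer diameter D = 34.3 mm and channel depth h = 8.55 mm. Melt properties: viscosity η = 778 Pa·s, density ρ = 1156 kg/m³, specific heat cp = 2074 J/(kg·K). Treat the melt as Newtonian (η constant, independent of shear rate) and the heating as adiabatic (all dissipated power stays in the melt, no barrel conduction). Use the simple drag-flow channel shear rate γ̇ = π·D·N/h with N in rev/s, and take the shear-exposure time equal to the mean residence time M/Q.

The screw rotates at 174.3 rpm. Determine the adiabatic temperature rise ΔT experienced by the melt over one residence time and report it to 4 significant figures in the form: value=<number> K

Q_s = Q / 3600 = 49.3 / 3600 = 0.0136944 kg/s
Mean residence time: t_res = M/Q_s = 2.58 kg / 0.0136944 kg/s = 188.398 s
D = 34.3 mm = 0.0343 m;  h = 8.55 mm = 0.00855 m;  N = 174.3 rpm / 60 = 2.905 rev/s
γ̇ = π D N / h = (π)(0.0343)(2.905) / 0.00855 = 36.612 s⁻¹
ΔT = η·γ̇²·t_res/(ρ·cp) = [778 × 36.612² × 188.398] / [1156 × 2074] = 81.9476 K

value=81.95 K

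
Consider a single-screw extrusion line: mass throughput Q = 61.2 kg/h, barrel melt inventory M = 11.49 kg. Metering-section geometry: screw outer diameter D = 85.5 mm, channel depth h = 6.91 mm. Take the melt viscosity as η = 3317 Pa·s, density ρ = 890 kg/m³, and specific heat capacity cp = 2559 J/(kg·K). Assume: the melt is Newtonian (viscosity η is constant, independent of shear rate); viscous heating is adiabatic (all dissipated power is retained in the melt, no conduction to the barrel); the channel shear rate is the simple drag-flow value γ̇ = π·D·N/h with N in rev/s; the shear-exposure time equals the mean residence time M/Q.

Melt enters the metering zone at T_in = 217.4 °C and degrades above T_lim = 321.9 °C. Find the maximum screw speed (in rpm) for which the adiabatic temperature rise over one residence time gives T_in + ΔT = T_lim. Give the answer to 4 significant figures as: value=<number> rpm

value=15.90 rpm

Convert throughput: Q = 61.2 kg/h = 61.2/3600 = 0.017 kg/s
Mean residence time: t_res = M/Q_s = 11.49 kg / 0.017 kg/s = 675.882 s
Convert to metres: D = 0.0855 m, h = 0.00691 m
Allowable rise: ΔT_a = T_lim − T_in = 321.9 − 217.4 = 104.5 K
γ̇_max² = ΔT_a·ρ·cp/(η·t_res) = 104.5·890·2559/(3317·675.882) = 106.16 s⁻²
γ̇_max = √106.16 = 10.3034 s⁻¹
Solve γ̇ = πDN/h for N: N_max = γ̇_max·h/(π·D) = 10.3034 × 0.00691 / (π × 0.0855) = 0.265059 rev/s = 15.9035 rpm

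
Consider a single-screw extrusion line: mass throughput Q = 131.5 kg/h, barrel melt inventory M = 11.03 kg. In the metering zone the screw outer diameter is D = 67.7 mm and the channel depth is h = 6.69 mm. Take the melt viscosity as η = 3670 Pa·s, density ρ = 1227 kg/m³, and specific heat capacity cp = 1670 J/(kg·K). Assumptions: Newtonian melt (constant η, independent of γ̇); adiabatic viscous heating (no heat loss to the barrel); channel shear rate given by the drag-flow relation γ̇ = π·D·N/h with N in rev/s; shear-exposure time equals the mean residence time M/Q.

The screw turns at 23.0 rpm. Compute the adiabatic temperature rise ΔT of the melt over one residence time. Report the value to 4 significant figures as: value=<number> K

value=80.32 K

Convert throughput: Q = 131.5 kg/h = 131.5/3600 = 0.0365278 kg/s
t_res = M / Q_s = 11.03 ÷ 0.0365278 = 301.962 s
Geometry in metres: D = 67.7 mm → 0.0677 m, h = 6.69 mm → 0.00669 m; screw speed N = 23.0 rpm = 0.383333 rev/s
Shear rate: γ̇ = πDN/h = π·0.0677·0.383333/0.00669 = 12.1868 s⁻¹
ΔT = η·γ̇²·t_res/(ρ·cp) = [3670 × 12.1868² × 301.962] / [1227 × 1670] = 80.3221 K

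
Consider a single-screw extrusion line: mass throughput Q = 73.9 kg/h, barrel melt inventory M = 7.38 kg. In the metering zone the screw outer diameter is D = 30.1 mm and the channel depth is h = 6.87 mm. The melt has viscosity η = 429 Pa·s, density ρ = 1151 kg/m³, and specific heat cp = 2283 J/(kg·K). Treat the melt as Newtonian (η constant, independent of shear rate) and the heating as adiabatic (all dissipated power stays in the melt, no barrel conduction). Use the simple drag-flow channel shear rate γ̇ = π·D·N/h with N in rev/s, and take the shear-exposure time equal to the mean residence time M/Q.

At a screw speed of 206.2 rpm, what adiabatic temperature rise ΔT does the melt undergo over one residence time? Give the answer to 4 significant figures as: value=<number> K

value=131.3 K

Throughput in SI: Q_s = 73.9 kg/h ÷ 3600 s/h = 0.0205278 kg/s
t_res = M / Q_s = 7.38 ÷ 0.0205278 = 359.513 s
Geometry in metres: D = 30.1 mm → 0.0301 m, h = 6.87 mm → 0.00687 m; screw speed N = 206.2 rpm = 3.43667 rev/s
γ̇ = π D N / h = (π)(0.0301)(3.43667) / 0.00687 = 47.3039 s⁻¹
ΔT = η·γ̇²·t_res / (ρ·cp) = 429 · (47.3039)² · 359.513 / (1151 · 2283) = 131.336 K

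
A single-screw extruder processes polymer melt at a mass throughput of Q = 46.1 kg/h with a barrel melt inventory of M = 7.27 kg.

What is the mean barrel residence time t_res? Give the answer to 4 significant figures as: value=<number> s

value=567.7 s

Convert throughput: Q = 46.1 kg/h = 46.1/3600 = 0.0128056 kg/s
Mean residence time: t_res = M/Q_s = 7.27 kg / 0.0128056 kg/s = 567.722 s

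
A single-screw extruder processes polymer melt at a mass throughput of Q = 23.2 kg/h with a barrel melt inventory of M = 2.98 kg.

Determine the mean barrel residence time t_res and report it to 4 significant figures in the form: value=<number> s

Convert throughput: Q = 23.2 kg/h = 23.2/3600 = 0.00644444 kg/s
t_res = M / Q_s = 2.98 ÷ 0.00644444 = 462.414 s

value=462.4 s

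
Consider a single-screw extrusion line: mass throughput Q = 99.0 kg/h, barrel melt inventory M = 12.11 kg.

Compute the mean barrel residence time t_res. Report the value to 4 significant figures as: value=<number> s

Q_s = Q / 3600 = 99.0 / 3600 = 0.0275 kg/s
t_res = M / Q_s = 12.11 / 0.0275 = 440.364 s

value=440.4 s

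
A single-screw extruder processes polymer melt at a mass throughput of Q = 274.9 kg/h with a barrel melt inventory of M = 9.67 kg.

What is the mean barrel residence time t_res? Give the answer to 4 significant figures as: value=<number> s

Q_s = Q / 3600 = 274.9 / 3600 = 0.0763611 kg/s
t_res = M / Q_s = 9.67 / 0.0763611 = 126.635 s

value=126.6 s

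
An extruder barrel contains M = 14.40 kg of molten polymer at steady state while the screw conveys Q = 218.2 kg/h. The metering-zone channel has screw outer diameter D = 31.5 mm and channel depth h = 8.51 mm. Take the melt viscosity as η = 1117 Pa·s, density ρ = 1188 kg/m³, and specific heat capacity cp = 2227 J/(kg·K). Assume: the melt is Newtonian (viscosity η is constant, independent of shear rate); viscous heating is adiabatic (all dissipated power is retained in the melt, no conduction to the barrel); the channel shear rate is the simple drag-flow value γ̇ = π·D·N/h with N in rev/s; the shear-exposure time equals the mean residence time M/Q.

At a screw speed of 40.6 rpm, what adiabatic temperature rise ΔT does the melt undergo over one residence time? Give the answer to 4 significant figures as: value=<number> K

Convert throughput: Q = 218.2 kg/h = 218.2/3600 = 0.0606111 kg/s
t_res = M / Q_s = 14.40 / 0.0606111 = 237.58 s
Convert to SI: D = 0.0315 m, h = 0.00851 m, N = 40.6/60 = 0.676667 rev/s
γ̇ = π D N / h = (π)(0.0315)(0.676667) / 0.00851 = 7.86875 s⁻¹
ΔT = η·γ̇²·t_res / (ρ·cp) = 1117 · (7.86875)² · 237.58 / (1188 · 2227) = 6.21066 K

value=6.211 K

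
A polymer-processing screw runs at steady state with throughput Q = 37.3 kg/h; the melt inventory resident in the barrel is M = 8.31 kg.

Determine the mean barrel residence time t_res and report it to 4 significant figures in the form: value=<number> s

value=802.0 s

Convert throughput: Q = 37.3 kg/h = 37.3/3600 = 0.0103611 kg/s
t_res = M / Q_s = 8.31 / 0.0103611 = 802.038 s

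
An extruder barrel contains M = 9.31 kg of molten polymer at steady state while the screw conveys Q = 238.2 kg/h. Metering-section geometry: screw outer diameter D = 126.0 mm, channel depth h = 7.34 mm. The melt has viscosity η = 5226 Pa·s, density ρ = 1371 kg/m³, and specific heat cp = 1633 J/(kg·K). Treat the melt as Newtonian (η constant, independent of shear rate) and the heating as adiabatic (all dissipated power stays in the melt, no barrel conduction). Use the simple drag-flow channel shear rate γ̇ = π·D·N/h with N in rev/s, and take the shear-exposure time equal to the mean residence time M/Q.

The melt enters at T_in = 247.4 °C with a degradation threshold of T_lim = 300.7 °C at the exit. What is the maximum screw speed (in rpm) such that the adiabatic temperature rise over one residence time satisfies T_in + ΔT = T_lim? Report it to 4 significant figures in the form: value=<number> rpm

Convert throughput: Q = 238.2 kg/h = 238.2/3600 = 0.0661667 kg/s
Mean residence time: t_res = M/Q_s = 9.31 kg / 0.0661667 kg/s = 140.705 s
Geometry in SI: D = 126.0 mm → 0.126 m, h = 7.34 mm → 0.00734 m
ΔT_a = T_lim − T_in = 300.7 °C − 247.4 °C = 53.3 K
γ̇_max² = ΔT_a·ρ·cp / (η·t_res) = [53.3 × 1371 × 1633] / [5226 × 140.705] = 162.282 s⁻²
γ̇_max = √162.282 = 12.739 s⁻¹
N_max = γ̇_max h / (πD) = 12.739·0.00734/(π·0.126) = 0.236217 rev/s → ×60 = 14.173 rpm

value=14.17 rpm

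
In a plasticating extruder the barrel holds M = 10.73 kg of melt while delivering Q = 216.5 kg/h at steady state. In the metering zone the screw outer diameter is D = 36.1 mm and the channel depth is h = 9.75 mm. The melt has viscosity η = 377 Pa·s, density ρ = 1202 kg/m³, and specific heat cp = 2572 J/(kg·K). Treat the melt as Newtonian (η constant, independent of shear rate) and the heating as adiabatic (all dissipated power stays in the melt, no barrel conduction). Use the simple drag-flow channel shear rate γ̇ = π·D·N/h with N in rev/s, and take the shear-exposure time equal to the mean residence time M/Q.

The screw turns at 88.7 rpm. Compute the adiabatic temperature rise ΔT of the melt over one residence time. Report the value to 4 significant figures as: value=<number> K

Throughput in SI: Q_s = 216.5 kg/h ÷ 3600 s/h = 0.0601389 kg/s
t_res = M / Q_s = 10.73 / 0.0601389 = 178.42 s
Convert to SI: D = 0.0361 m, h = 0.00975 m, N = 88.7/60 = 1.47833 rev/s
γ̇ = π D N / h = (π)(0.0361)(1.47833) / 0.00975 = 17.1959 s⁻¹
ΔT = η·γ̇²·t_res / (ρ·cp) = 377 · (17.1959)² · 178.42 / (1202 · 2572) = 6.43369 K

value=6.434 K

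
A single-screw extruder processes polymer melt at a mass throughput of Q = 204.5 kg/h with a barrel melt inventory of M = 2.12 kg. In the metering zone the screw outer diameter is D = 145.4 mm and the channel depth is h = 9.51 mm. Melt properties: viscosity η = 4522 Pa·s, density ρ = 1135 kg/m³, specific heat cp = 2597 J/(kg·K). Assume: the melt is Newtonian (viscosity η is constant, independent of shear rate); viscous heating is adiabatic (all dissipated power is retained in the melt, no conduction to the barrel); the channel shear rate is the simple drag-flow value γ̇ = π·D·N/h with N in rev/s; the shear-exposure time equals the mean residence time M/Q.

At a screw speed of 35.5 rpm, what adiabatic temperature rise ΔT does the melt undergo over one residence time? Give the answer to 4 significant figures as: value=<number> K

value=46.24 K

Throughput in SI: Q_s = 204.5 kg/h ÷ 3600 s/h = 0.0568056 kg/s
Mean residence time: t_res = M/Q_s = 2.12 kg / 0.0568056 kg/s = 37.3203 s
Geometry in metres: D = 145.4 mm → 0.1454 m, h = 9.51 mm → 0.00951 m; screw speed N = 35.5 rpm = 0.591667 rev/s
γ̇ = π D N / h = (π)(0.1454)(0.591667) / 0.00951 = 28.4191 s⁻¹
Adiabatic rise: ΔT = η γ̇² t_res / (ρ cp) = 4522·(28.4191)²·37.3203 / (1135·2597) = 46.2412 K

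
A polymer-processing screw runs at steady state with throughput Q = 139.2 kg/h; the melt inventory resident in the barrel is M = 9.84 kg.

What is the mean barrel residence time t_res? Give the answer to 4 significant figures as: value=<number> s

Q_s = Q / 3600 = 139.2 / 3600 = 0.0386667 kg/s
t_res = M / Q_s = 9.84 / 0.0386667 = 254.483 s

value=254.5 s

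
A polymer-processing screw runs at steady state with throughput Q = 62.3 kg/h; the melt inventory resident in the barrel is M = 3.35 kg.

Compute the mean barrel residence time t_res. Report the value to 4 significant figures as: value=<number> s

Throughput in SI: Q_s = 62.3 kg/h ÷ 3600 s/h = 0.0173056 kg/s
t_res = M / Q_s = 3.35 / 0.0173056 = 193.579 s

value=193.6 s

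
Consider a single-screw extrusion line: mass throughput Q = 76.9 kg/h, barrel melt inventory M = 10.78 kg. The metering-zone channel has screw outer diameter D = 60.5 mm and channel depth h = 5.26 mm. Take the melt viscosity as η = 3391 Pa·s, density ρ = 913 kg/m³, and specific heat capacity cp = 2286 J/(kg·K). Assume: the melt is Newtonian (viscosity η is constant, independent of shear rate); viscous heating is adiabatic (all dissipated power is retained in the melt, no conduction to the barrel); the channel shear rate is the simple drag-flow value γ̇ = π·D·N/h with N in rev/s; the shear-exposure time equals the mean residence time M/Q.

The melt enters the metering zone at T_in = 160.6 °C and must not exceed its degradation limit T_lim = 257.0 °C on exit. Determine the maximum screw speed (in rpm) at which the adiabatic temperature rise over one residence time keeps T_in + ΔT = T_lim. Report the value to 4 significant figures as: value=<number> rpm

Throughput in SI: Q_s = 76.9 kg/h ÷ 3600 s/h = 0.0213611 kg/s
Mean residence time: t_res = M/Q_s = 10.78 kg / 0.0213611 kg/s = 504.655 s
Convert to metres: D = 0.0605 m, h = 0.00526 m
Allowable rise: ΔT_a = T_lim − T_in = 257.0 − 160.6 = 96.4 K
γ̇_max² = ΔT_a·ρ·cp / (η·t_res) = [96.4 × 913 × 2286] / [3391 × 504.655] = 117.571 s⁻²
γ̇_max = √117.571 = 10.843 s⁻¹
Solve γ̇ = πDN/h for N: N_max = γ̇_max·h/(π·D) = 10.843 × 0.00526 / (π × 0.0605) = 0.300076 rev/s = 18.0046 rpm

value=18.00 rpm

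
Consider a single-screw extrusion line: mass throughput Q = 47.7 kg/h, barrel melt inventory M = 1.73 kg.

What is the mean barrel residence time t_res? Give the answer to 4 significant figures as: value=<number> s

value=130.6 s

Throughput in SI: Q_s = 47.7 kg/h ÷ 3600 s/h = 0.01325 kg/s
Mean residence time: t_res = M/Q_s = 1.73 kg / 0.01325 kg/s = 130.566 s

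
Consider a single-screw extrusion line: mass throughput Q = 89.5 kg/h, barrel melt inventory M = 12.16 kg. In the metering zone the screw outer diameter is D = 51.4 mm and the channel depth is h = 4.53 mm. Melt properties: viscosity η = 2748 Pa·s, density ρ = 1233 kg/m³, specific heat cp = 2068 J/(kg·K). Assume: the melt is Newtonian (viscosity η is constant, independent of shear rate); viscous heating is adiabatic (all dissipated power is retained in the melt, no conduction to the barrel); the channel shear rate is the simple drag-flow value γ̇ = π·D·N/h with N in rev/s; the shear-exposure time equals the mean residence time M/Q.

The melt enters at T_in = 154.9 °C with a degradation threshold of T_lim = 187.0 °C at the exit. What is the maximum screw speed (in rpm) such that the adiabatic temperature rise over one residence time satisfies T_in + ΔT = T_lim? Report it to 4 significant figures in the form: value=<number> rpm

Convert throughput: Q = 89.5 kg/h = 89.5/3600 = 0.0248611 kg/s
t_res = M / Q_s = 12.16 / 0.0248611 = 489.117 s
D = 51.4 mm = 0.0514 m;  h = 4.53 mm = 0.00453 m
ΔT_a = T_lim − T_in = 187.0 °C − 154.9 °C = 32.1 K
γ̇_max² = ΔT_a·ρ·cp/(η·t_res) = 32.1·1233·2068/(2748·489.117) = 60.896 s⁻²
γ̇_max = sqrt(60.896) = 7.80359 s⁻¹
N_max = γ̇_max·h / (π·D) = 7.80359 · 0.00453 / (π · 0.0514) = 0.218917 rev/s = 13.135 rpm

value=13.14 rpm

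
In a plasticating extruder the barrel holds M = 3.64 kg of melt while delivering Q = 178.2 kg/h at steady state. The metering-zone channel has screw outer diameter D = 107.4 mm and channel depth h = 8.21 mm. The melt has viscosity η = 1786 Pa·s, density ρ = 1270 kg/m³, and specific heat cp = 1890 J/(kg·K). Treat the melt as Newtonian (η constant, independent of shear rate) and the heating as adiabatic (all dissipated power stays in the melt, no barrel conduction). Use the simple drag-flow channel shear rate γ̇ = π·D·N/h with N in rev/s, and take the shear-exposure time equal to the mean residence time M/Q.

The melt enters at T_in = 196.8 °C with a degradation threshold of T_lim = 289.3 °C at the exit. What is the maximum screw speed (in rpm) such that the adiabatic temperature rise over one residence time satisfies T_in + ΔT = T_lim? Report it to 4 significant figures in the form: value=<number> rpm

Convert throughput: Q = 178.2 kg/h = 178.2/3600 = 0.0495 kg/s
Mean residence time: t_res = M/Q_s = 3.64 kg / 0.0495 kg/s = 73.5354 s
Convert to metres: D = 0.1074 m, h = 0.00821 m
ΔT_a = T_lim − T_in = 289.3 − 196.8 = 92.5 K
Invert ΔT = ηγ̇²t_res/(ρcp) for γ̇: γ̇_max² = ΔT_a ρ cp / (η t_res) = 92.5·1270·1890 / (1786·73.5354) = 1690.56 s⁻²
Take the square root: γ̇_max = √(1690.56) = 41.1164 s⁻¹
N_max = γ̇_max·h / (π·D) = 41.1164 · 0.00821 / (π · 0.1074) = 1.00047 rev/s = 60.0282 rpm

value=60.03 rpm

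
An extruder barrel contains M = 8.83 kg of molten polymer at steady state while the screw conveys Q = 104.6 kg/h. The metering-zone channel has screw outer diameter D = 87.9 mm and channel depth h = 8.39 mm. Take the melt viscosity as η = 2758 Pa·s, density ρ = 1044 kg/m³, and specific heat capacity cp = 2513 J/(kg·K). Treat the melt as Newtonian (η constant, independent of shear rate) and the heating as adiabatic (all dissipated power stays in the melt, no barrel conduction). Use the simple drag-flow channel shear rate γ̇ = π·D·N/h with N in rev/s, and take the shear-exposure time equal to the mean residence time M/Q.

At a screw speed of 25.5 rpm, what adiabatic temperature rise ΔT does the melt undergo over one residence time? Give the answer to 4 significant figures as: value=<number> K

Convert throughput: Q = 104.6 kg/h = 104.6/3600 = 0.0290556 kg/s
t_res = M / Q_s = 8.83 / 0.0290556 = 303.901 s
Geometry in metres: D = 87.9 mm → 0.0879 m, h = 8.39 mm → 0.00839 m; screw speed N = 25.5 rpm = 0.425 rev/s
γ̇ = π·D·N / h = π · 0.0879 · 0.425 / 0.00839 = 13.9883 s⁻¹
ΔT = η·γ̇²·t_res/(ρ·cp) = [2758 × 13.9883² × 303.901] / [1044 × 2513] = 62.5121 K

value=62.51 K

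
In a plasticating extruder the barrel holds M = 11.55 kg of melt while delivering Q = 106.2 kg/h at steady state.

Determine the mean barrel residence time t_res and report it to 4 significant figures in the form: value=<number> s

Throughput in SI: Q_s = 106.2 kg/h ÷ 3600 s/h = 0.0295 kg/s
Mean residence time: t_res = M/Q_s = 11.55 kg / 0.0295 kg/s = 391.525 s

value=391.5 s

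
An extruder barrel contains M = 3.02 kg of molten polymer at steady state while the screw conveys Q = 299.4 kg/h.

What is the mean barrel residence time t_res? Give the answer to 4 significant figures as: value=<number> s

value=36.31 s

Throughput in SI: Q_s = 299.4 kg/h ÷ 3600 s/h = 0.0831667 kg/s
t_res = M / Q_s = 3.02 / 0.0831667 = 36.3126 s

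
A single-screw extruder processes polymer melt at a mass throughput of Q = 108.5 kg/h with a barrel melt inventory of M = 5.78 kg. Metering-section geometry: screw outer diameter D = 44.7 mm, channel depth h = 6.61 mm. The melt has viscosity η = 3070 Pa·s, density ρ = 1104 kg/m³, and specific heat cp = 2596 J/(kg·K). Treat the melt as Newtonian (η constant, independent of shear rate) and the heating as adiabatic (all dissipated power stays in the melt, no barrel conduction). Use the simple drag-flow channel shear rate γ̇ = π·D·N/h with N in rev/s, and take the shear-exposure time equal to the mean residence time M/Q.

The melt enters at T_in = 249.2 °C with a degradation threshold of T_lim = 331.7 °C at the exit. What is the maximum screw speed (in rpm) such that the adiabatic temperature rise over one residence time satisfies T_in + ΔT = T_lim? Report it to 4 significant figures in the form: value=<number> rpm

Q_s = Q / 3600 = 108.5 / 3600 = 0.0301389 kg/s
t_res = M / Q_s = 5.78 ÷ 0.0301389 = 191.779 s
D = 44.7 mm = 0.0447 m;  h = 6.61 mm = 0.00661 m
Allowable rise: ΔT_a = T_lim − T_in = 331.7 − 249.2 = 82.5 K
Invert ΔT = ηγ̇²t_res/(ρcp) for γ̇: γ̇_max² = ΔT_a ρ cp / (η t_res) = 82.5·1104·2596 / (3070·191.779) = 401.595 s⁻²
γ̇_max = √401.595 = 20.0398 s⁻¹
Solve γ̇ = πDN/h for N: N_max = γ̇_max·h/(π·D) = 20.0398 × 0.00661 / (π × 0.0447) = 0.943275 rev/s = 56.5965 rpm

value=56.60 rpm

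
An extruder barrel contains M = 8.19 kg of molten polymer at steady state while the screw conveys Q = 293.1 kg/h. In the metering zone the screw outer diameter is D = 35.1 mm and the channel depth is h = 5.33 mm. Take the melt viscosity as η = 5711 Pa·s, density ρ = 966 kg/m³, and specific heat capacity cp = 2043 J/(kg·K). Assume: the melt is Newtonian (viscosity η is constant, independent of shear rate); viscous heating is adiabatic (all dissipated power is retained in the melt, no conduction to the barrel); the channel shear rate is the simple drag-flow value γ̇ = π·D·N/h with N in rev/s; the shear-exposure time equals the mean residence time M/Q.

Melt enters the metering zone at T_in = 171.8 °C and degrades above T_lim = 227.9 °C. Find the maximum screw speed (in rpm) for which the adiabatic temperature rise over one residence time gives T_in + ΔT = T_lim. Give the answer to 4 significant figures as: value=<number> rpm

Convert throughput: Q = 293.1 kg/h = 293.1/3600 = 0.0814167 kg/s
t_res = M / Q_s = 8.19 / 0.0814167 = 100.594 s
D = 35.1 mm = 0.0351 m;  h = 5.33 mm = 0.00533 m
ΔT_a = T_lim − T_in = 227.9 °C − 171.8 °C = 56.1 K
γ̇_max² = ΔT_a·ρ·cp/(η·t_res) = 56.1·966·2043/(5711·100.594) = 192.719 s⁻²
γ̇_max = √192.719 = 13.8823 s⁻¹
N_max = γ̇_max·h / (π·D) = 13.8823 · 0.00533 / (π · 0.0351) = 0.671016 rev/s = 40.261 rpm

value=40.26 rpm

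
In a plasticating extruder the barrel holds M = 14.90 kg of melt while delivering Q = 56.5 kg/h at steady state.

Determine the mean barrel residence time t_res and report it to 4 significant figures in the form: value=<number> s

Convert throughput: Q = 56.5 kg/h = 56.5/3600 = 0.0156944 kg/s
t_res = M / Q_s = 14.90 / 0.0156944 = 949.381 s

value=949.4 s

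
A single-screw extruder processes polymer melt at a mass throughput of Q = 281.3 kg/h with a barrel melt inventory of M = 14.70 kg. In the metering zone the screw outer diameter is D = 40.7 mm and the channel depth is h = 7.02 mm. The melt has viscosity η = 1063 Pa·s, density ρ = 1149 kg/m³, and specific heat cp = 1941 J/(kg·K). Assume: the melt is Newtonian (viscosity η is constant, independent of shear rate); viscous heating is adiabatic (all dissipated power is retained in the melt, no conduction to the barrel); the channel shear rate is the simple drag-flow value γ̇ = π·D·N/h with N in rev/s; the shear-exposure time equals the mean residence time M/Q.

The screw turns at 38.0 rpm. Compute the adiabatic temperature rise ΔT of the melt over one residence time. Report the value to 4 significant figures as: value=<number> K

value=11.93 K

Throughput in SI: Q_s = 281.3 kg/h ÷ 3600 s/h = 0.0781389 kg/s
Mean residence time: t_res = M/Q_s = 14.70 kg / 0.0781389 kg/s = 188.127 s
Convert to SI: D = 0.0407 m, h = 0.00702 m, N = 38.0/60 = 0.633333 rev/s
γ̇ = π·D·N / h = π · 0.0407 · 0.633333 / 0.00702 = 11.5356 s⁻¹
Adiabatic rise: ΔT = η γ̇² t_res / (ρ cp) = 1063·(11.5356)²·188.127 / (1149·1941) = 11.9321 K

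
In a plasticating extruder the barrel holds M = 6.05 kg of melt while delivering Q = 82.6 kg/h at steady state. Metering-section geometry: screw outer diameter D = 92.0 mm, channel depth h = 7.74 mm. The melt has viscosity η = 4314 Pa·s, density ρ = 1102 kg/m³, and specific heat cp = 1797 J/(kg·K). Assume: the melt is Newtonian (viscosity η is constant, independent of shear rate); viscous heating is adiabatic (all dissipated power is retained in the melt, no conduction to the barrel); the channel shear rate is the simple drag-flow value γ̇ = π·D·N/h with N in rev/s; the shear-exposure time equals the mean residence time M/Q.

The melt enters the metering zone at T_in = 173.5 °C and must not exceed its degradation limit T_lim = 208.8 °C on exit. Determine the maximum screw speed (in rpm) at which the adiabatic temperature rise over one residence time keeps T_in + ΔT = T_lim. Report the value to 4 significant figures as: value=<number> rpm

value=12.60 rpm

Throughput in SI: Q_s = 82.6 kg/h ÷ 3600 s/h = 0.0229444 kg/s
t_res = M / Q_s = 6.05 / 0.0229444 = 263.68 s
Geometry in SI: D = 92.0 mm → 0.092 m, h = 7.74 mm → 0.00774 m
Allowable rise: ΔT_a = T_lim − T_in = 208.8 − 173.5 = 35.3 K
γ̇_max² = ΔT_a·ρ·cp / (η·t_res) = [35.3 × 1102 × 1797] / [4314 × 263.68] = 61.4535 s⁻²
γ̇_max = √61.4535 = 7.83923 s⁻¹
Solve γ̇ = πDN/h for N: N_max = γ̇_max·h/(π·D) = 7.83923 × 0.00774 / (π × 0.092) = 0.209931 rev/s = 12.5959 rpm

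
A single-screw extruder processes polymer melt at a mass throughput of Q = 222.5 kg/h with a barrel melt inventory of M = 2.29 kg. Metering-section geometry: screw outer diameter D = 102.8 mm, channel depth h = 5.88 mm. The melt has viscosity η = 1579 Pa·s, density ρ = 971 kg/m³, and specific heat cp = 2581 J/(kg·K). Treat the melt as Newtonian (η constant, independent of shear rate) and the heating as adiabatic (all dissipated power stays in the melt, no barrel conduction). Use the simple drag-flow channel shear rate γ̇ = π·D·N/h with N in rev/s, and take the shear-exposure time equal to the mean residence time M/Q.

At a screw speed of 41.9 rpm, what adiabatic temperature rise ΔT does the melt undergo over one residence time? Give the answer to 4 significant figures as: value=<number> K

Convert throughput: Q = 222.5 kg/h = 222.5/3600 = 0.0618056 kg/s
t_res = M / Q_s = 2.29 / 0.0618056 = 37.0517 s
D = 102.8 mm = 0.1028 m;  h = 5.88 mm = 0.00588 m;  N = 41.9 rpm / 60 = 0.698333 rev/s
γ̇ = π D N / h = (π)(0.1028)(0.698333) / 0.00588 = 38.3556 s⁻¹
Adiabatic rise: ΔT = η γ̇² t_res / (ρ cp) = 1579·(38.3556)²·37.0517 / (971·2581) = 34.3431 K

value=34.34 K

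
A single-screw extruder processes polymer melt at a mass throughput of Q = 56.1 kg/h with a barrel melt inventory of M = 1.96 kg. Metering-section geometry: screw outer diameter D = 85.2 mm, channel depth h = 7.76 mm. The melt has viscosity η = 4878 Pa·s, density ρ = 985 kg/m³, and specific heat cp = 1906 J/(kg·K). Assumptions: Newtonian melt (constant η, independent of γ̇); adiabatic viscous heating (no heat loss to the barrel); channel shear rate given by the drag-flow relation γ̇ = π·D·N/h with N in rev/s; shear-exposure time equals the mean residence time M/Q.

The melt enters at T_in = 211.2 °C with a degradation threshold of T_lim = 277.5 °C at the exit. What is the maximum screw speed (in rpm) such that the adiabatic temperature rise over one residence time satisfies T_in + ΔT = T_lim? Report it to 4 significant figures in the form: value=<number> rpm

value=24.78 rpm

Convert throughput: Q = 56.1 kg/h = 56.1/3600 = 0.0155833 kg/s
t_res = M / Q_s = 1.96 / 0.0155833 = 125.775 s
Geometry in SI: D = 85.2 mm → 0.0852 m, h = 7.76 mm → 0.00776 m
ΔT_a = T_lim − T_in = 277.5 °C − 211.2 °C = 66.3 K
γ̇_max² = ΔT_a·ρ·cp / (η·t_res) = [66.3 × 985 × 1906] / [4878 × 125.775] = 202.878 s⁻²
γ̇_max = sqrt(202.878) = 14.2435 s⁻¹
N_max = γ̇_max h / (πD) = 14.2435·0.00776/(π·0.0852) = 0.412943 rev/s → ×60 = 24.7766 rpm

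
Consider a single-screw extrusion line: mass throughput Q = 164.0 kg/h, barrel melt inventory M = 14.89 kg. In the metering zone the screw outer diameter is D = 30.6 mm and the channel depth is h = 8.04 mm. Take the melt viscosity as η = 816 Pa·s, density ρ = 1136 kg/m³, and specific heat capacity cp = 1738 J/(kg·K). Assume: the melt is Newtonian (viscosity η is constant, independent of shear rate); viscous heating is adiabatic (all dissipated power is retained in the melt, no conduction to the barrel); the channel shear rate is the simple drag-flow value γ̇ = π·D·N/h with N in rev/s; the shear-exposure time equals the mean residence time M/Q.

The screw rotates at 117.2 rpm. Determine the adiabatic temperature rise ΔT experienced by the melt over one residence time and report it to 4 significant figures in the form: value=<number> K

value=73.69 K

Convert throughput: Q = 164.0 kg/h = 164.0/3600 = 0.0455556 kg/s
t_res = M / Q_s = 14.89 ÷ 0.0455556 = 326.854 s
D = 30.6 mm = 0.0306 m;  h = 8.04 mm = 0.00804 m;  N = 117.2 rpm / 60 = 1.95333 rev/s
γ̇ = π D N / h = (π)(0.0306)(1.95333) / 0.00804 = 23.3556 s⁻¹
ΔT = η·γ̇²·t_res/(ρ·cp) = [816 × 23.3556² × 326.854] / [1136 × 1738] = 73.6883 K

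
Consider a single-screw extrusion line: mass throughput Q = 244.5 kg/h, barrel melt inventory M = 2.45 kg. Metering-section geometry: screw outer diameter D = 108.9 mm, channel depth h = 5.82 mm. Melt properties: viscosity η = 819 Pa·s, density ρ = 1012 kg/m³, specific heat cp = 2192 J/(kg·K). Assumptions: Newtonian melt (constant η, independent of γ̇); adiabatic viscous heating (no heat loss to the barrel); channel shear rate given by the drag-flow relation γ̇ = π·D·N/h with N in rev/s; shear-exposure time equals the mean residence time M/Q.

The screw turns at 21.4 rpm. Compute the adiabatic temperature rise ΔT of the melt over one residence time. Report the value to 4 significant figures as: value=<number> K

value=5.854 K

Throughput in SI: Q_s = 244.5 kg/h ÷ 3600 s/h = 0.0679167 kg/s
Mean residence time: t_res = M/Q_s = 2.45 kg / 0.0679167 kg/s = 36.0736 s
D = 108.9 mm = 0.1089 m;  h = 5.82 mm = 0.00582 m;  N = 21.4 rpm / 60 = 0.356667 rev/s
γ̇ = π D N / h = (π)(0.1089)(0.356667) / 0.00582 = 20.9661 s⁻¹
ΔT = η·γ̇²·t_res / (ρ·cp) = 819 · (20.9661)² · 36.0736 / (1012 · 2192) = 5.85446 K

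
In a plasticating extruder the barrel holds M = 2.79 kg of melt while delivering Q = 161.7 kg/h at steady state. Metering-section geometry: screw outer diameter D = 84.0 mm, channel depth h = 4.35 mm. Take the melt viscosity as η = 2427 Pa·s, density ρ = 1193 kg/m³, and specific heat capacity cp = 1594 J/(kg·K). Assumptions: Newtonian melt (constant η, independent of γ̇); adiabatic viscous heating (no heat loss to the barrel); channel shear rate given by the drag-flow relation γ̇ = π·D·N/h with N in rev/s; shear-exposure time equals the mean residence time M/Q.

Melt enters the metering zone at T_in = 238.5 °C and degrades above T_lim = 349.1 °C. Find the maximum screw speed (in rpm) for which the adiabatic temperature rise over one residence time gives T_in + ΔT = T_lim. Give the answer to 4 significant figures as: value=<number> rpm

Throughput in SI: Q_s = 161.7 kg/h ÷ 3600 s/h = 0.0449167 kg/s
Mean residence time: t_res = M/Q_s = 2.79 kg / 0.0449167 kg/s = 62.115 s
Geometry in SI: D = 84.0 mm → 0.084 m, h = 4.35 mm → 0.00435 m
ΔT_a = T_lim − T_in = 349.1 − 238.5 = 110.6 K
γ̇_max² = ΔT_a·ρ·cp/(η·t_res) = 110.6·1193·1594/(2427·62.115) = 1395.14 s⁻²
Take the square root: γ̇_max = √(1395.14) = 37.3516 s⁻¹
Solve γ̇ = πDN/h for N: N_max = γ̇_max·h/(π·D) = 37.3516 × 0.00435 / (π × 0.084) = 0.6157 rev/s = 36.942 rpm

value=36.94 rpm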